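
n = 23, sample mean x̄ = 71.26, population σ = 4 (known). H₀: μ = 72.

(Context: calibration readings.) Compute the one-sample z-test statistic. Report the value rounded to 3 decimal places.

SE = σ/√n = 4/√23 = 0.8341
z = (x̄−μ₀)/SE = (71.26−72)/0.8341 = -0.8872

test statistic = -0.887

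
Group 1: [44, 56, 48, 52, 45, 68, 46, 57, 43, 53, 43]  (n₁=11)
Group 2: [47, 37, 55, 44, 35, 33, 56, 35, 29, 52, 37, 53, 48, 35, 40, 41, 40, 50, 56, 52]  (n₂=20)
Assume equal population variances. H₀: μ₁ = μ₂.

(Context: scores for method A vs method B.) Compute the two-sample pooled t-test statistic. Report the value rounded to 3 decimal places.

x̄₁=50.455, s₁=7.738, n₁=11
x̄₂=43.750, s₂=8.602, n₂=20
s_p² = [10·7.738² + 19·8.602²]/29 = 69.1199
SE = √(s_p²·(1/11+1/20)) = 3.1208
t = (50.455−43.750)/3.1208 = 2.1483
df = 29

test statistic = 2.148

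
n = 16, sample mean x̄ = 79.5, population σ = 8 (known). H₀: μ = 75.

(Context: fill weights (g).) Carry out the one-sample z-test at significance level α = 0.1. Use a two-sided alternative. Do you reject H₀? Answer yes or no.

SE = σ/√n = 8/√16 = 2.0000
z = (x̄−μ₀)/SE = (79.5−75)/2.0000 = 2.2500
p-value (two-sided) = 0.02445
At α=0.1: p < α → reject H₀

reject H₀: yes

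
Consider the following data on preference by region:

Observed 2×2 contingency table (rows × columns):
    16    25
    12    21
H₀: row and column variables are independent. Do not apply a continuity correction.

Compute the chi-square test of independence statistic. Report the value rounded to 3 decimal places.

Row totals [41, 33], col totals [28, 46], n=74
χ² = (16−15.51)²/15.51 + (25−25.49)²/25.49 + (12−12.49)²/12.49 + (21−20.51)²/20.51 = 0.0550
df = 1

test statistic = 0.055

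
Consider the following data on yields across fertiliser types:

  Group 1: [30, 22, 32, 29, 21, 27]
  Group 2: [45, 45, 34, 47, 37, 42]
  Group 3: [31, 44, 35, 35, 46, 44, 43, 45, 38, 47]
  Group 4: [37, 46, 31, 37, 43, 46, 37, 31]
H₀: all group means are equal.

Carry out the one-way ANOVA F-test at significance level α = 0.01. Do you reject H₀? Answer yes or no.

Group means [26.83, 41.67, 40.80, 38.50], grand mean 37.567
SSB = Σnᵢ(x̄ᵢ−x̄)² = 903.600; SSW = ΣΣ(x−x̄ᵢ)² = 761.767
MSB = 903.600/3 = 301.2000; MSW = 761.767/26 = 29.2987
F = MSB/MSW = 10.2803
df = (3, 26)
p-value (upper-tail) = 0.00012
At α=0.01: p < α → reject H₀

reject H₀: yes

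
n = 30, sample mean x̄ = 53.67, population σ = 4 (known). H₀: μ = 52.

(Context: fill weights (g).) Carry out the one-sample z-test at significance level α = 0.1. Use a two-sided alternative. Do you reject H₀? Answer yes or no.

reject H₀: yes

SE = σ/√n = 4/√30 = 0.7303
z = (x̄−μ₀)/SE = (53.67−52)/0.7303 = 2.2867
p-value (two-sided) = 0.02221
At α=0.1: p < α → reject H₀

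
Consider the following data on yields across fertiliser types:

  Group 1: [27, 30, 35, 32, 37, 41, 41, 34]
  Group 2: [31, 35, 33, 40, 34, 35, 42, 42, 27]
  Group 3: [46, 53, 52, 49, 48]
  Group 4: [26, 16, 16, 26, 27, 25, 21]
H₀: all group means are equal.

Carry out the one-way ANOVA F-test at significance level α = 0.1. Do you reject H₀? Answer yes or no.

Group means [34.62, 35.44, 49.60, 22.43], grand mean 34.517
SSB = Σnᵢ(x̄ᵢ−x̄)² = 2168.230; SSW = ΣΣ(x−x̄ᵢ)² = 551.012
MSB = 2168.230/3 = 722.7433; MSW = 551.012/25 = 22.0405
F = MSB/MSW = 32.7917
df = (3, 25)
p-value (upper-tail) = 0.00000
At α=0.1: p < α → reject H₀

reject H₀: yes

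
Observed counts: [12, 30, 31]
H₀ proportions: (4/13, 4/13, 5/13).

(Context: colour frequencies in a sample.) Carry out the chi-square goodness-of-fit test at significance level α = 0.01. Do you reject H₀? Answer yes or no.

n = 73; E_i = n·p_i = [22.46, 22.46, 28.08]
χ² = (12−22.46)²/22.46 + (30−22.46)²/22.46 + (31−28.08)²/28.08 = 7.7068
df = 2
p-value (upper-tail) = 0.02121
At α=0.01: p ≥ α → fail to reject H₀

reject H₀: no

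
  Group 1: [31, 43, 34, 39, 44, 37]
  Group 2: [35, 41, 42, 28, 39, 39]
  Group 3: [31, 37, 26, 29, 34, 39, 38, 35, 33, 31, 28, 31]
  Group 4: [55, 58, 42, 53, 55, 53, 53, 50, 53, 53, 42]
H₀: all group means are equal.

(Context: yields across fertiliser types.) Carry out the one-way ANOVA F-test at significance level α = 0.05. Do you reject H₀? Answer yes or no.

Group means [38.00, 37.33, 32.67, 51.55], grand mean 40.314
SSB = Σnᵢ(x̄ᵢ−x̄)² = 2174.816; SSW = ΣΣ(x−x̄ᵢ)² = 704.727
MSB = 2174.816/3 = 724.9385; MSW = 704.727/31 = 22.7331
F = MSB/MSW = 31.8891
df = (3, 31)
p-value (upper-tail) = 0.00000
At α=0.05: p < α → reject H₀

reject H₀: yes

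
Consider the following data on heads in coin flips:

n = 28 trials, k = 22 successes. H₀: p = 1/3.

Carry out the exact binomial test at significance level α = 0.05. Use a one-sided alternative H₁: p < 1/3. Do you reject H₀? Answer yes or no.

Exact binomial: n=28, k=22, p₀=1/3=0.3333
P(X≤22) from Σ C(n,i)·p₀^i·(1−p₀)^(n−i)
p-value (one-sided, H₁ less) = 1.00000
At α=0.05: p ≥ α → fail to reject H₀

reject H₀: no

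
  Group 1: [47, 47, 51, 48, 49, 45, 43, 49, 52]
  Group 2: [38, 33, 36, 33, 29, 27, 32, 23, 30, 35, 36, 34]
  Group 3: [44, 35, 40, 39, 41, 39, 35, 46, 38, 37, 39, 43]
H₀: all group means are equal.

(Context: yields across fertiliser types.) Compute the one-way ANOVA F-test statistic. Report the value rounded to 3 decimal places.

Group means [47.89, 32.17, 39.67], grand mean 39.182
SSB = Σnᵢ(x̄ᵢ−x̄)² = 1275.687; SSW = ΣΣ(x−x̄ᵢ)² = 391.222
MSB = 1275.687/2 = 637.8434; MSW = 391.222/30 = 13.0407
F = MSB/MSW = 48.9116
df = (2, 30)

test statistic = 48.912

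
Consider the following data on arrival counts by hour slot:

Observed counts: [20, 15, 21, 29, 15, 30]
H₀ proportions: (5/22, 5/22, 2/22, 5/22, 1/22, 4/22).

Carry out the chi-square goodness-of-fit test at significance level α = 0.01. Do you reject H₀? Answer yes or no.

n = 130; E_i = n·p_i = [29.55, 29.55, 11.82, 29.55, 5.91, 23.64]
χ² = (20−29.55)²/29.55 + (15−29.55)²/29.55 + (21−11.82)²/11.82 + (29−29.55)²/29.55 + (15−5.91)²/5.91 + (30−23.64)²/23.64 = 33.0877
df = 5
p-value (upper-tail) = 0.00000
At α=0.01: p < α → reject H₀

reject H₀: yes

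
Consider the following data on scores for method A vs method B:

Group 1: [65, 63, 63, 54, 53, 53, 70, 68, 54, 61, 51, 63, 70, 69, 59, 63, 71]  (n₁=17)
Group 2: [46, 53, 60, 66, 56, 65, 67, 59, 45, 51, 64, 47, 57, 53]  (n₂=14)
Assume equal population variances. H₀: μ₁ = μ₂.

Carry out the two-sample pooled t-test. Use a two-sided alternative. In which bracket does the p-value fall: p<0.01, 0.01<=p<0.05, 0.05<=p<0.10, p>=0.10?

x̄₁=61.765, s₁=6.741, n₁=17
x̄₂=56.357, s₂=7.520, n₂=14
s_p² = [16·6.741² + 13·7.520²]/29 = 50.4232
SE = √(s_p²·(1/17+1/14)) = 2.5628
t = (61.765−56.357)/2.5628 = 2.1101
df = 29
p-value (two-sided) = 0.04360
→ bracket: 0.01<=p<0.05

p-value bracket: 0.01<=p<0.05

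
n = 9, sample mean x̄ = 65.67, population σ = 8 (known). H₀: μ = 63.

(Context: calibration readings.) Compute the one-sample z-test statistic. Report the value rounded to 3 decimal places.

SE = σ/√n = 8/√9 = 2.6667
z = (x̄−μ₀)/SE = (65.67−63)/2.6667 = 1.0013

test statistic = 1.001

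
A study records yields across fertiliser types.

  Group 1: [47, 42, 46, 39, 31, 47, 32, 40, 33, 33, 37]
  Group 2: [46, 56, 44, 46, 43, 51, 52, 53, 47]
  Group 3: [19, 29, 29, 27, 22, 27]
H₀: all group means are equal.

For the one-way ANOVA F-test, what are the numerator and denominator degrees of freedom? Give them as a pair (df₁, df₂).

k = 3 groups, N = 26 total
df = (k−1, N−k) = (3−1, 26−3) = (2, 23)

degrees of freedom = [2, 23]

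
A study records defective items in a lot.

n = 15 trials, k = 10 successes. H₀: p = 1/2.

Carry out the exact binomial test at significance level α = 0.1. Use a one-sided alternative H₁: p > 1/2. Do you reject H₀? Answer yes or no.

reject H₀: no

Exact binomial: n=15, k=10, p₀=1/2=0.5000
P(X≥10) from Σ C(n,i)·p₀^i·(1−p₀)^(n−i)
p-value (one-sided, H₁ greater) = 0.15088
At α=0.1: p ≥ α → fail to reject H₀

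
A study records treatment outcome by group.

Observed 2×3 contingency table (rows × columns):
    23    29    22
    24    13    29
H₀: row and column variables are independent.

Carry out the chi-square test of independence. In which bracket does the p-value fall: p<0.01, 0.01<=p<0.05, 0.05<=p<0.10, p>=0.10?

Row totals [74, 66], col totals [47, 42, 51], n=140
χ² = (23−24.84)²/24.84 + (29−22.20)²/22.20 + (22−26.96)²/26.96 + (24−22.16)²/22.16 + (13−19.80)²/19.80 + (29−24.04)²/24.04 = 6.6418
df = 2
p-value (upper-tail) = 0.03612
→ bracket: 0.01<=p<0.05

p-value bracket: 0.01<=p<0.05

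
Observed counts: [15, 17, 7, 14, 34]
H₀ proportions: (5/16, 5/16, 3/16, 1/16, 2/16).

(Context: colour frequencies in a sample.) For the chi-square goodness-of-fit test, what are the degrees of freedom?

degrees of freedom = 4

df = k − 1 = 5 − 1 = 4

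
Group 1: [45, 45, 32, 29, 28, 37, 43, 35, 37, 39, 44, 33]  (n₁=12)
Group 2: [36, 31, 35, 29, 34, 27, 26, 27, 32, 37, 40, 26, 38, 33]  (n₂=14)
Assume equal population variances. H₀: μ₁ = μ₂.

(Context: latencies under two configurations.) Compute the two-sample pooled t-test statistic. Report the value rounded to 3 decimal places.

x̄₁=37.250, s₁=6.077, n₁=12
x̄₂=32.214, s₂=4.693, n₂=14
s_p² = [11·6.077² + 13·4.693²]/24 = 28.8586
SE = √(s_p²·(1/12+1/14)) = 2.1133
t = (37.250−32.214)/2.1133 = 2.3828
df = 24

test statistic = 2.383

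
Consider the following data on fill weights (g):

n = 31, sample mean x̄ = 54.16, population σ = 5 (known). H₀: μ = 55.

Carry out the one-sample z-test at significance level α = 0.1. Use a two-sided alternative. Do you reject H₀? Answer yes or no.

reject H₀: no

SE = σ/√n = 5/√31 = 0.8980
z = (x̄−μ₀)/SE = (54.16−55)/0.8980 = -0.9354
p-value (two-sided) = 0.34959
At α=0.1: p ≥ α → fail to reject H₀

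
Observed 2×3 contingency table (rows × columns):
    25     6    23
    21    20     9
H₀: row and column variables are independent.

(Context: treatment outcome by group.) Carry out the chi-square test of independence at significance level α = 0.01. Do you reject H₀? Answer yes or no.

reject H₀: yes

Row totals [54, 50], col totals [46, 26, 32], n=104
χ² = (25−23.88)²/23.88 + (6−13.50)²/13.50 + (23−16.62)²/16.62 + (21−22.12)²/22.12 + (20−12.50)²/12.50 + (9−15.38)²/15.38 = 13.8780
df = 2
p-value (upper-tail) = 0.00097
At α=0.01: p < α → reject H₀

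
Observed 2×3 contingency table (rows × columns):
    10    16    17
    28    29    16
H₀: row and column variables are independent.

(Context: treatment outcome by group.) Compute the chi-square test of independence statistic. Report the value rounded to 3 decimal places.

Row totals [43, 73], col totals [38, 45, 33], n=116
χ² = (10−14.09)²/14.09 + (16−16.68)²/16.68 + (17−12.23)²/12.23 + (28−23.91)²/23.91 + (29−28.32)²/28.32 + (16−20.77)²/20.77 = 4.8799
df = 2

test statistic = 4.880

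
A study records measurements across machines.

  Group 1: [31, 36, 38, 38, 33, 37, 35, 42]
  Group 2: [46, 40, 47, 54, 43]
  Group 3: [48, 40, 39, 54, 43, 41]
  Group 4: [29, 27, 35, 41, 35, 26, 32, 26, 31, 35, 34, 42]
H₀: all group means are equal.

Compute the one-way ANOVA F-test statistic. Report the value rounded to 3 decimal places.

test statistic = 12.161

Group means [36.25, 46.00, 44.17, 32.75], grand mean 38.000
SSB = Σnᵢ(x̄ᵢ−x̄)² = 903.417; SSW = ΣΣ(x−x̄ᵢ)² = 668.583
MSB = 903.417/3 = 301.1389; MSW = 668.583/27 = 24.7623
F = MSB/MSW = 12.1612
df = (3, 27)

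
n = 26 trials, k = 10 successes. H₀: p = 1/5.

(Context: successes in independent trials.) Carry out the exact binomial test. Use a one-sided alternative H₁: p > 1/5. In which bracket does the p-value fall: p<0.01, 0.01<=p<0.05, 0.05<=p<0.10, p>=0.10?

p-value bracket: 0.01<=p<0.05

Exact binomial: n=26, k=10, p₀=1/5=0.2000
P(X≥10) from Σ C(n,i)·p₀^i·(1−p₀)^(n−i)
p-value (one-sided, H₁ greater) = 0.02322
→ bracket: 0.01<=p<0.05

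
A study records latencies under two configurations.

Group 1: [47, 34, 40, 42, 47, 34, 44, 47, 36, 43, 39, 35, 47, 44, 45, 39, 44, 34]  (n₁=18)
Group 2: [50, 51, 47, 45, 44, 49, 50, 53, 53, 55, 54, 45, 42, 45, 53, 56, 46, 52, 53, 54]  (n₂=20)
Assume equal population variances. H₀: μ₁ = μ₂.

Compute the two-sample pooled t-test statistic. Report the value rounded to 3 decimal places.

test statistic = -5.883

x̄₁=41.167, s₁=4.902, n₁=18
x̄₂=49.850, s₂=4.196, n₂=20
s_p² = [17·4.902² + 19·4.196²]/36 = 20.6403
SE = √(s_p²·(1/18+1/20)) = 1.4760
t = (41.167−49.850)/1.4760 = -5.8829
df = 36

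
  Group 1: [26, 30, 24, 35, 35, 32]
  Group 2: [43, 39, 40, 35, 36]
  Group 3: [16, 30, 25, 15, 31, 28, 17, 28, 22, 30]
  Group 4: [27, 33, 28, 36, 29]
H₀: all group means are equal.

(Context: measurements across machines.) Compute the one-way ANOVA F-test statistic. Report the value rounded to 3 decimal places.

test statistic = 9.307

Group means [30.33, 38.60, 24.20, 30.60], grand mean 29.615
SSB = Σnᵢ(x̄ᵢ−x̄)² = 704.821; SSW = ΣΣ(x−x̄ᵢ)² = 555.333
MSB = 704.821/3 = 234.9402; MSW = 555.333/22 = 25.2424
F = MSB/MSW = 9.3074
df = (3, 22)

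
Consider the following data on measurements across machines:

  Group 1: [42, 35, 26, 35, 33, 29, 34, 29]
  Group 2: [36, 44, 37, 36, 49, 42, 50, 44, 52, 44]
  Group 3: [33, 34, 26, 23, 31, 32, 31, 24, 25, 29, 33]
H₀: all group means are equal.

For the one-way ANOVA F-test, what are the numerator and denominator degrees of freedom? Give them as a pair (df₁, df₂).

degrees of freedom = [2, 26]

k = 3 groups, N = 29 total
df = (k−1, N−k) = (3−1, 29−3) = (2, 26)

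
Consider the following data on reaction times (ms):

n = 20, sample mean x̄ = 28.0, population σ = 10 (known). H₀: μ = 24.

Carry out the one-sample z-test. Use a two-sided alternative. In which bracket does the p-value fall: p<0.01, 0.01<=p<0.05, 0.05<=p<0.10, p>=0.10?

p-value bracket: 0.05<=p<0.10

SE = σ/√n = 10/√20 = 2.2361
z = (x̄−μ₀)/SE = (28.0−24)/2.2361 = 1.7889
p-value (two-sided) = 0.07364
→ bracket: 0.05<=p<0.10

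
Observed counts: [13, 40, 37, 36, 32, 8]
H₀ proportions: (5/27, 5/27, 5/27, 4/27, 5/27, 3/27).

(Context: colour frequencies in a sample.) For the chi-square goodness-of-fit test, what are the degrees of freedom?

df = k − 1 = 6 − 1 = 5

degrees of freedom = 5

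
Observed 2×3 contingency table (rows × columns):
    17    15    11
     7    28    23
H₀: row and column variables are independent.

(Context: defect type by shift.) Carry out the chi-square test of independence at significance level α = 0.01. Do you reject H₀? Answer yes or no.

reject H₀: yes

Row totals [43, 58], col totals [24, 43, 34], n=101
χ² = (17−10.22)²/10.22 + (15−18.31)²/18.31 + (11−14.48)²/14.48 + (7−13.78)²/13.78 + (28−24.69)²/24.69 + (23−19.52)²/19.52 = 10.3324
df = 2
p-value (upper-tail) = 0.00571
At α=0.01: p < α → reject H₀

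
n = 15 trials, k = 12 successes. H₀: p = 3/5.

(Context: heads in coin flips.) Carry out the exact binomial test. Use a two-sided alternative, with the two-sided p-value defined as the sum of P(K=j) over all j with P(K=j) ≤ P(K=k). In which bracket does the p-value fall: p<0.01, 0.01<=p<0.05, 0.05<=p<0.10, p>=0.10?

p-value bracket: p>=0.10

Exact binomial: n=15, k=12, p₀=3/5=0.6000
P(X=j) = C(n,j)·p₀^j·(1−p₀)^(n−j); p = Σ P(X=j) over j with P(X=j) ≤ P(X=12)
p-value (two-sided) = 0.18555
→ bracket: p>=0.10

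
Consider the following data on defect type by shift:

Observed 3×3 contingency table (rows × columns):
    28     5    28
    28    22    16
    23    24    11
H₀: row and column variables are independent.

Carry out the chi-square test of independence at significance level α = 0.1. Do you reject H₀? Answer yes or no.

reject H₀: yes

Row totals [61, 66, 58], col totals [79, 51, 55], n=185
χ² = (28−26.05)²/26.05 + (5−16.82)²/16.82 + (28−18.14)²/18.14 + (28−28.18)²/28.18 + (22−18.19)²/18.19 + (16−19.62)²/19.62 + (23−24.77)²/24.77 + (24−15.99)²/15.99 + (11−17.24)²/17.24 = 21.6809
df = 4
p-value (upper-tail) = 0.00023
At α=0.1: p < α → reject H₀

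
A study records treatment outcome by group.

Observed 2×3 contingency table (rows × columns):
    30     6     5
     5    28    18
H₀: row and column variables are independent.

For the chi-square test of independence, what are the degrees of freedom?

df = (r−1)(c−1) = (2−1)·(3−1) = 2

degrees of freedom = 2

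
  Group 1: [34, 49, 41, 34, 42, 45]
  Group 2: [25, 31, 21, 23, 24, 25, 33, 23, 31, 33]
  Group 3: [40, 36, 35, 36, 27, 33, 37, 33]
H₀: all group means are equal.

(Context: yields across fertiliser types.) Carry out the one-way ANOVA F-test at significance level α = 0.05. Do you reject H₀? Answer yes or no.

Group means [40.83, 26.90, 34.62], grand mean 32.958
SSB = Σnᵢ(x̄ᵢ−x̄)² = 761.350; SSW = ΣΣ(x−x̄ᵢ)² = 469.608
MSB = 761.350/2 = 380.6750; MSW = 469.608/21 = 22.3623
F = MSB/MSW = 17.0231
df = (2, 21)
p-value (upper-tail) = 0.00004
At α=0.05: p < α → reject H₀

reject H₀: yes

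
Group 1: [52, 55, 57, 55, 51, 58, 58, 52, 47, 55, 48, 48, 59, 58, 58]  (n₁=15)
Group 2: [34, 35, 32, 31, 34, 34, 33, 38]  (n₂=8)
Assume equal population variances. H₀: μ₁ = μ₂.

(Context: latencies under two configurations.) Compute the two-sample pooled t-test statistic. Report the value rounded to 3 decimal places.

test statistic = 12.867

x̄₁=54.067, s₁=4.131, n₁=15
x̄₂=33.875, s₂=2.100, n₂=8
s_p² = [14·4.131² + 7·2.100²]/21 = 12.8480
SE = √(s_p²·(1/15+1/8)) = 1.5692
t = (54.067−33.875)/1.5692 = 12.8671
df = 21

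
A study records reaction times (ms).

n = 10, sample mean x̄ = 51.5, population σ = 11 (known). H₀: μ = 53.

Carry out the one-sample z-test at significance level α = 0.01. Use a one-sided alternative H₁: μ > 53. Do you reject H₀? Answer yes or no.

SE = σ/√n = 11/√10 = 3.4785
z = (x̄−μ₀)/SE = (51.5−53)/3.4785 = -0.4312
p-value (one-sided, H₁ greater) = 0.66685
At α=0.01: p ≥ α → fail to reject H₀

reject H₀: no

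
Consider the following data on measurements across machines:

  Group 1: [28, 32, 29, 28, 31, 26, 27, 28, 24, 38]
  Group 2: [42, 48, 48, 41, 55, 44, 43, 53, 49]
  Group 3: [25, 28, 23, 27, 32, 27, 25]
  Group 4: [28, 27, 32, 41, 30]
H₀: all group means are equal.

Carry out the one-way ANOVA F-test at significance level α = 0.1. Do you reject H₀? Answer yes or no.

Group means [29.10, 47.00, 26.71, 31.60], grand mean 34.161
SSB = Σnᵢ(x̄ᵢ−x̄)² = 2160.665; SSW = ΣΣ(x−x̄ᵢ)² = 501.529
MSB = 2160.665/3 = 720.2217; MSW = 501.529/27 = 18.5751
F = MSB/MSW = 38.7734
df = (3, 27)
p-value (upper-tail) = 0.00000
At α=0.1: p < α → reject H₀

reject H₀: yes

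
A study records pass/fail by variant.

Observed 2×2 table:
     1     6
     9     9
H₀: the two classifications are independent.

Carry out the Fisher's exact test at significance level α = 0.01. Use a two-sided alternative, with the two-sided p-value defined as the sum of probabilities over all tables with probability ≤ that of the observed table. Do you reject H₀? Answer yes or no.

reject H₀: no

Margins: r₁=7, r₂=18, c₁=10, c₂=15, n=25
p_obs = C(7,1)·C(18,9)/C(25,10); sum pmf over tables with pmf ≤ p_obs
p-value (two-sided) = 0.17935
At α=0.01: p ≥ α → fail to reject H₀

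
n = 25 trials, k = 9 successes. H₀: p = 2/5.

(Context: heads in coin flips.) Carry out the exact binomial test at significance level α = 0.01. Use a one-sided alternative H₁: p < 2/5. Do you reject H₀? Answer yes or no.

Exact binomial: n=25, k=9, p₀=2/5=0.4000
P(X≤9) from Σ C(n,i)·p₀^i·(1−p₀)^(n−i)
p-value (one-sided, H₁ less) = 0.42462
At α=0.01: p ≥ α → fail to reject H₀

reject H₀: no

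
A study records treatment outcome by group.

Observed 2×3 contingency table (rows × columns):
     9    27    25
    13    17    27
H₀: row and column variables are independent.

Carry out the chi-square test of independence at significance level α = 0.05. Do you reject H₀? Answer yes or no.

reject H₀: no

Row totals [61, 57], col totals [22, 44, 52], n=118
χ² = (9−11.37)²/11.37 + (27−22.75)²/22.75 + (25−26.88)²/26.88 + (13−10.63)²/10.63 + (17−21.25)²/21.25 + (27−25.12)²/25.12 = 2.9447
df = 2
p-value (upper-tail) = 0.22938
At α=0.05: p ≥ α → fail to reject H₀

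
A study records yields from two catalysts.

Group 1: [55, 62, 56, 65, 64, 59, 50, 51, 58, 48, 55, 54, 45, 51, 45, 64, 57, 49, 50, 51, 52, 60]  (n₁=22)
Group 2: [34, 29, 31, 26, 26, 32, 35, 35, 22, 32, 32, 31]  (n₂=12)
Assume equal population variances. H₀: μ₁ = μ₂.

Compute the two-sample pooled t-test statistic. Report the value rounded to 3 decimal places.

test statistic = 12.494

x̄₁=54.591, s₁=5.997, n₁=22
x̄₂=30.417, s₂=3.988, n₂=12
s_p² = [21·5.997² + 11·3.988²]/32 = 29.0698
SE = √(s_p²·(1/22+1/12)) = 1.9349
t = (54.591−30.417)/1.9349 = 12.4938
df = 32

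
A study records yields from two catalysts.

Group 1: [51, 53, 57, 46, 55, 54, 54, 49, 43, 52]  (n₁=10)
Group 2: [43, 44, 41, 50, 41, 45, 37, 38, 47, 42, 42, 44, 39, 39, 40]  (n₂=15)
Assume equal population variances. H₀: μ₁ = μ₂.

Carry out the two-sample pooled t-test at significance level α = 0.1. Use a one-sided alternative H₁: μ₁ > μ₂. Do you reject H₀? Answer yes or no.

x̄₁=51.400, s₁=4.300, n₁=10
x̄₂=42.133, s₂=3.502, n₂=15
s_p² = [9·4.300² + 14·3.502²]/23 = 14.7014
SE = √(s_p²·(1/10+1/15)) = 1.5653
t = (51.400−42.133)/1.5653 = 5.9200
df = 23
p-value (one-sided, H₁ greater) = 0.00000
At α=0.1: p < α → reject H₀

reject H₀: yes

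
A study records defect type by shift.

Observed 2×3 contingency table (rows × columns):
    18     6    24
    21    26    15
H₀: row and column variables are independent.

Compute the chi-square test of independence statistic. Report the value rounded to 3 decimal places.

test statistic = 13.240

Row totals [48, 62], col totals [39, 32, 39], n=110
χ² = (18−17.02)²/17.02 + (6−13.96)²/13.96 + (24−17.02)²/17.02 + (21−21.98)²/21.98 + (26−18.04)²/18.04 + (15−21.98)²/21.98 = 13.2403
df = 2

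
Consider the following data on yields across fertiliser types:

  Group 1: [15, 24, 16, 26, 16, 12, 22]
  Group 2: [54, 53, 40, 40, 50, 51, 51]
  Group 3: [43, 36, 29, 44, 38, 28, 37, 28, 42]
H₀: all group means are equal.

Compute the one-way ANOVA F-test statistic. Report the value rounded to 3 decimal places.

Group means [18.71, 48.43, 36.11], grand mean 34.565
SSB = Σnᵢ(x̄ᵢ−x̄)² = 3125.620; SSW = ΣΣ(x−x̄ᵢ)² = 706.032
MSB = 3125.620/2 = 1562.8102; MSW = 706.032/20 = 35.3016
F = MSB/MSW = 44.2703
df = (2, 20)

test statistic = 44.270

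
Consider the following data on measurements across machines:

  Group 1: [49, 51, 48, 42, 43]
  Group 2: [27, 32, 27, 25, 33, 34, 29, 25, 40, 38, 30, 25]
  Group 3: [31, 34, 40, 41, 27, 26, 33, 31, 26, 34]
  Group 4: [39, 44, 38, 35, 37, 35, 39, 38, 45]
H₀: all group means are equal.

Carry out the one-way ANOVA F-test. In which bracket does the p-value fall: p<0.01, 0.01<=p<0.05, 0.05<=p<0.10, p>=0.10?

Group means [46.60, 30.42, 32.30, 38.89], grand mean 35.306
SSB = Σnᵢ(x̄ᵢ−x̄)² = 1130.533; SSW = ΣΣ(x−x̄ᵢ)² = 697.106
MSB = 1130.533/3 = 376.8444; MSW = 697.106/32 = 21.7845
F = MSB/MSW = 17.2987
df = (3, 32)
p-value (upper-tail) = 0.00000
→ bracket: p<0.01

p-value bracket: p<0.01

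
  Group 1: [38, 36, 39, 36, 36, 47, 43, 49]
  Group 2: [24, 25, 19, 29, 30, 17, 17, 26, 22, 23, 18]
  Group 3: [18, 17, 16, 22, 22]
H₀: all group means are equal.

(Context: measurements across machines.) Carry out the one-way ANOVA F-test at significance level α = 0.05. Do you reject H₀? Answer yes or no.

reject H₀: yes

Group means [40.50, 22.73, 19.00], grand mean 27.875
SSB = Σnᵢ(x̄ᵢ−x̄)² = 1960.443; SSW = ΣΣ(x−x̄ᵢ)² = 434.182
MSB = 1960.443/2 = 980.2216; MSW = 434.182/21 = 20.6753
F = MSB/MSW = 47.4102
df = (2, 21)
p-value (upper-tail) = 0.00000
At α=0.05: p < α → reject H₀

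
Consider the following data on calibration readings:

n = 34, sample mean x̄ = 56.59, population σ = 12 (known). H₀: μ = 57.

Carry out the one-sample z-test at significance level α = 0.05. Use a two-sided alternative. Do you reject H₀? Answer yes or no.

SE = σ/√n = 12/√34 = 2.0580
z = (x̄−μ₀)/SE = (56.59−57)/2.0580 = -0.1992
p-value (two-sided) = 0.84209
At α=0.05: p ≥ α → fail to reject H₀

reject H₀: no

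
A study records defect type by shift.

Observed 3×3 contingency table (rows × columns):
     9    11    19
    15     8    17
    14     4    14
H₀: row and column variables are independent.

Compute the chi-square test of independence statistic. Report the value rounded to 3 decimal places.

test statistic = 4.683

Row totals [39, 40, 32], col totals [38, 23, 50], n=111
χ² = (9−13.35)²/13.35 + (11−8.08)²/8.08 + (19−17.57)²/17.57 + (15−13.69)²/13.69 + (8−8.29)²/8.29 + (17−18.02)²/18.02 + (14−10.95)²/10.95 + (4−6.63)²/6.63 + (14−14.41)²/14.41 = 4.6834
df = 4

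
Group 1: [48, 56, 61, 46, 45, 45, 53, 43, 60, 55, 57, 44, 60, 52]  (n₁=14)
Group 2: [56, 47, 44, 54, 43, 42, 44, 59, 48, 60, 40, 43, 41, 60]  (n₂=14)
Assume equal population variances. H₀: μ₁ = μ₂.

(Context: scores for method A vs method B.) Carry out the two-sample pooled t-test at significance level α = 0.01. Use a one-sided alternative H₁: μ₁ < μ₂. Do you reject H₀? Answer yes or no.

x̄₁=51.786, s₁=6.530, n₁=14
x̄₂=48.643, s₂=7.520, n₂=14
s_p² = [13·6.530² + 13·7.520²]/26 = 49.5989
SE = √(s_p²·(1/14+1/14)) = 2.6619
t = (51.786−48.643)/2.6619 = 1.1807
df = 26
p-value (one-sided, H₁ less) = 0.87579
At α=0.01: p ≥ α → fail to reject H₀

reject H₀: no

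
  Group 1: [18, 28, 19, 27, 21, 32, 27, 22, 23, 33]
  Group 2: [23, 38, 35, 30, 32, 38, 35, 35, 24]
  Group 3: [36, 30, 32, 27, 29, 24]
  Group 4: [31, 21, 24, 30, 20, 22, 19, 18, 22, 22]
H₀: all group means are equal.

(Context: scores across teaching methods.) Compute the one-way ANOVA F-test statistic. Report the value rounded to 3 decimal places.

test statistic = 6.855

Group means [25.00, 32.22, 29.67, 22.90], grand mean 27.057
SSB = Σnᵢ(x̄ᵢ−x̄)² = 496.097; SSW = ΣΣ(x−x̄ᵢ)² = 747.789
MSB = 496.097/3 = 165.3656; MSW = 747.789/31 = 24.1222
F = MSB/MSW = 6.8553
df = (3, 31)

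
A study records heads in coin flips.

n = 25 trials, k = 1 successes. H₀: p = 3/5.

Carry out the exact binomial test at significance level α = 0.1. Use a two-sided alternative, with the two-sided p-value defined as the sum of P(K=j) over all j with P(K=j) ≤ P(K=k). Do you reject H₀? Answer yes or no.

Exact binomial: n=25, k=1, p₀=3/5=0.6000
P(X=j) = C(n,j)·p₀^j·(1−p₀)^(n−j); p = Σ P(X=j) over j with P(X=j) ≤ P(X=1)
p-value (two-sided) = 0.00000
At α=0.1: p < α → reject H₀

reject H₀: yes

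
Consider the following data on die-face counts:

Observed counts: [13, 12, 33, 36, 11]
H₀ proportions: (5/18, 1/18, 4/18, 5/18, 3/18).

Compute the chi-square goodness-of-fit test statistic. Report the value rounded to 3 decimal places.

n = 105; E_i = n·p_i = [29.17, 5.83, 23.33, 29.17, 17.50]
χ² = (13−29.17)²/29.17 + (12−5.83)²/5.83 + (33−23.33)²/23.33 + (36−29.17)²/29.17 + (11−17.50)²/17.50 = 23.5000
df = 4

test statistic = 23.500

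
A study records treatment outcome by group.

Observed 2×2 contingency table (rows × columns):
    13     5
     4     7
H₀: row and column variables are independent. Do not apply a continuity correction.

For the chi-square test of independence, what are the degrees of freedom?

degrees of freedom = 1

df = (r−1)(c−1) = (2−1)·(2−1) = 1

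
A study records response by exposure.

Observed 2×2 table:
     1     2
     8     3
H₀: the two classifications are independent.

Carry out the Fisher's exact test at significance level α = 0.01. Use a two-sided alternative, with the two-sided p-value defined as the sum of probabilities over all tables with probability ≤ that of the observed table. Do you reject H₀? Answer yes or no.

reject H₀: no

Margins: r₁=3, r₂=11, c₁=9, c₂=5, n=14
p_obs = C(3,1)·C(11,8)/C(14,9); sum pmf over tables with pmf ≤ p_obs
p-value (two-sided) = 0.50549
At α=0.01: p ≥ α → fail to reject H₀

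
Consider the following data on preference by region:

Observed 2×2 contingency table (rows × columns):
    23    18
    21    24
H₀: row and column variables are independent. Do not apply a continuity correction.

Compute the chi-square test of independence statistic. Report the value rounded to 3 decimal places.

test statistic = 0.764

Row totals [41, 45], col totals [44, 42], n=86
χ² = (23−20.98)²/20.98 + (18−20.02)²/20.02 + (21−23.02)²/23.02 + (24−21.98)²/21.98 = 0.7637
df = 1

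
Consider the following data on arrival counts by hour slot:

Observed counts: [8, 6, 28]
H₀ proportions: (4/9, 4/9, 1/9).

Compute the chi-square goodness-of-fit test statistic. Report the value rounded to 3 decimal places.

test statistic = 131.357

n = 42; E_i = n·p_i = [18.67, 18.67, 4.67]
χ² = (8−18.67)²/18.67 + (6−18.67)²/18.67 + (28−4.67)²/4.67 = 131.3571
df = 2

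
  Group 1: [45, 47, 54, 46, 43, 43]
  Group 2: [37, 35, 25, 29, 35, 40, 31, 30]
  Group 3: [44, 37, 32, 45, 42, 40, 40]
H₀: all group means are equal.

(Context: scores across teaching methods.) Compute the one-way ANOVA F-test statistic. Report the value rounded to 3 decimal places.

test statistic = 15.754

Group means [46.33, 32.75, 40.00], grand mean 39.048
SSB = Σnᵢ(x̄ᵢ−x̄)² = 642.119; SSW = ΣΣ(x−x̄ᵢ)² = 366.833
MSB = 642.119/2 = 321.0595; MSW = 366.833/18 = 20.3796
F = MSB/MSW = 15.7539
df = (2, 18)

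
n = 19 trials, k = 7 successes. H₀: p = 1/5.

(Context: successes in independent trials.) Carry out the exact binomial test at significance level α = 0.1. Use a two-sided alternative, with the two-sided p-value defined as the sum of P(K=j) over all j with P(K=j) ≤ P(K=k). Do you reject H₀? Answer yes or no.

Exact binomial: n=19, k=7, p₀=1/5=0.2000
P(X=j) = C(n,j)·p₀^j·(1−p₀)^(n−j); p = Σ P(X=j) over j with P(X=j) ≤ P(X=7)
p-value (two-sided) = 0.08201
At α=0.1: p < α → reject H₀

reject H₀: yes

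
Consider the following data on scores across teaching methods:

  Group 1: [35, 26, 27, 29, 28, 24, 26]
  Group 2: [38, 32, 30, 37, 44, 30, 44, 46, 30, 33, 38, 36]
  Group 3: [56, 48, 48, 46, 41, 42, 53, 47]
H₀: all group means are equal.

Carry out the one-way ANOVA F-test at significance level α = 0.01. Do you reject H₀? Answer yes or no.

Group means [27.86, 36.50, 47.62], grand mean 37.556
SSB = Σnᵢ(x̄ᵢ−x̄)² = 1482.935; SSW = ΣΣ(x−x̄ᵢ)² = 619.732
MSB = 1482.935/2 = 741.4673; MSW = 619.732/24 = 25.8222
F = MSB/MSW = 28.7144
df = (2, 24)
p-value (upper-tail) = 0.00000
At α=0.01: p < α → reject H₀

reject H₀: yes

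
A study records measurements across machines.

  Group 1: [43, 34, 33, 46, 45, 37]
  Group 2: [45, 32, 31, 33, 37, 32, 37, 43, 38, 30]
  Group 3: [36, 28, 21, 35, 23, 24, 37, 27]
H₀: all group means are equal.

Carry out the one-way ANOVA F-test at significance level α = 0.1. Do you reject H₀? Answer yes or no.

Group means [39.67, 35.80, 28.88], grand mean 34.458
SSB = Σnᵢ(x̄ᵢ−x̄)² = 430.150; SSW = ΣΣ(x−x̄ᵢ)² = 679.808
MSB = 430.150/2 = 215.0750; MSW = 679.808/21 = 32.3718
F = MSB/MSW = 6.6439
df = (2, 21)
p-value (upper-tail) = 0.00581
At α=0.1: p < α → reject H₀

reject H₀: yes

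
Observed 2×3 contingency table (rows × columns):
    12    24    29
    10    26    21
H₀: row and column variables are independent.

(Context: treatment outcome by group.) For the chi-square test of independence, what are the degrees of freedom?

df = (r−1)(c−1) = (2−1)·(3−1) = 2

degrees of freedom = 2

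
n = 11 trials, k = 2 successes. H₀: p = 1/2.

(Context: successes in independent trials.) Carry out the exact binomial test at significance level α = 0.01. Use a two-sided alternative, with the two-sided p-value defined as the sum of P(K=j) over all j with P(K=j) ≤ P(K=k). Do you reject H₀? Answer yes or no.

Exact binomial: n=11, k=2, p₀=1/2=0.5000
P(X=j) = C(n,j)·p₀^j·(1−p₀)^(n−j); p = Σ P(X=j) over j with P(X=j) ≤ P(X=2)
p-value (two-sided) = 0.06543
At α=0.01: p ≥ α → fail to reject H₀

reject H₀: no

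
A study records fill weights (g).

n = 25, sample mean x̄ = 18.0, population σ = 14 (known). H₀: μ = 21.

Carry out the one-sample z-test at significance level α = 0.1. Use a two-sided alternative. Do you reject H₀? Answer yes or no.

SE = σ/√n = 14/√25 = 2.8000
z = (x̄−μ₀)/SE = (18.0−21)/2.8000 = -1.0714
p-value (two-sided) = 0.28398
At α=0.1: p ≥ α → fail to reject H₀

reject H₀: no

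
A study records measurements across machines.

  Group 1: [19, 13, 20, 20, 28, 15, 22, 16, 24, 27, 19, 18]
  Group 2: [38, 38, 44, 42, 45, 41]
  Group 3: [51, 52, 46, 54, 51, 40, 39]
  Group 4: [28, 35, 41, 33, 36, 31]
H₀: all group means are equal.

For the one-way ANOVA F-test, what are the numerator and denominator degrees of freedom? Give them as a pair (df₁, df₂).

degrees of freedom = [3, 27]

k = 4 groups, N = 31 total
df = (k−1, N−k) = (4−1, 31−4) = (3, 27)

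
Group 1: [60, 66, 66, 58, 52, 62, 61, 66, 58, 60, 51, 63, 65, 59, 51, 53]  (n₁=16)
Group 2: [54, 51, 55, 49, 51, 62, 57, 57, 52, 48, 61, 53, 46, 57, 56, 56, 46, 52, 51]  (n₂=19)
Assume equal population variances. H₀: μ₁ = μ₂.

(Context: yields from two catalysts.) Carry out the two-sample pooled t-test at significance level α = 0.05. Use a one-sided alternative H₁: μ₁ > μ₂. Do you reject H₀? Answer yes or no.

x̄₁=59.438, s₁=5.329, n₁=16
x̄₂=53.368, s₂=4.512, n₂=19
s_p² = [15·5.329² + 18·4.512²]/33 = 24.0109
SE = √(s_p²·(1/16+1/19)) = 1.6627
t = (59.438−53.368)/1.6627 = 3.6502
df = 33
p-value (one-sided, H₁ greater) = 0.00045
At α=0.05: p < α → reject H₀

reject H₀: yes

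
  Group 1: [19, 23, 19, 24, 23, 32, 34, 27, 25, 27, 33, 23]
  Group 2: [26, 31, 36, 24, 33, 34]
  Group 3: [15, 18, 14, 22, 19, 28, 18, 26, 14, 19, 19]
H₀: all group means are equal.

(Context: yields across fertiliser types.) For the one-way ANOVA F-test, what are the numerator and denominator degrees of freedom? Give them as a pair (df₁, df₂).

k = 3 groups, N = 29 total
df = (k−1, N−k) = (3−1, 29−3) = (2, 26)

degrees of freedom = [2, 26]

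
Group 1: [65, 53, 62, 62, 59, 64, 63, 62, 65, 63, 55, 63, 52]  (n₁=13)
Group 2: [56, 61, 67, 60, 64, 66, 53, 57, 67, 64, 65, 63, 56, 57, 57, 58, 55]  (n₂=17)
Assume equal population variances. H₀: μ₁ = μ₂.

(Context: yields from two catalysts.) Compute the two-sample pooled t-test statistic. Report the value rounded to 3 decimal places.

test statistic = 0.157

x̄₁=60.615, s₁=4.464, n₁=13
x̄₂=60.353, s₂=4.582, n₂=17
s_p² = [12·4.464² + 16·4.582²]/28 = 20.5343
SE = √(s_p²·(1/13+1/17)) = 1.6696
t = (60.615−60.353)/1.6696 = 0.1572
df = 28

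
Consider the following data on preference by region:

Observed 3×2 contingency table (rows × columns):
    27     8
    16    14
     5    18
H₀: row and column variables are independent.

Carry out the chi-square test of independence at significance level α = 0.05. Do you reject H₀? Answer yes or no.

Row totals [35, 30, 23], col totals [48, 40], n=88
χ² = (27−19.09)²/19.09 + (8−15.91)²/15.91 + (16−16.36)²/16.36 + (14−13.64)²/13.64 + (5−12.55)²/12.55 + (18−10.45)²/10.45 = 17.2104
df = 2
p-value (upper-tail) = 0.00018
At α=0.05: p < α → reject H₀

reject H₀: yes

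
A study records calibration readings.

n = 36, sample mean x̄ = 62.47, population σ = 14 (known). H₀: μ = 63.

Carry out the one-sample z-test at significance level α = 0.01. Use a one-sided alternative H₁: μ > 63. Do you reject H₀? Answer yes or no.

SE = σ/√n = 14/√36 = 2.3333
z = (x̄−μ₀)/SE = (62.47−63)/2.3333 = -0.2271
p-value (one-sided, H₁ greater) = 0.58984
At α=0.01: p ≥ α → fail to reject H₀

reject H₀: no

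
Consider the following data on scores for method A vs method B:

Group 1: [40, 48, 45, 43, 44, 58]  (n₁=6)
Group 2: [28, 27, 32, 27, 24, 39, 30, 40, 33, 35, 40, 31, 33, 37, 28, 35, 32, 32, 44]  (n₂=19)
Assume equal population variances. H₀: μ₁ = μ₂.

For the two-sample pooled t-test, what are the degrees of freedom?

df = n₁ + n₂ − 2 = 6 + 19 − 2 = 23

degrees of freedom = 23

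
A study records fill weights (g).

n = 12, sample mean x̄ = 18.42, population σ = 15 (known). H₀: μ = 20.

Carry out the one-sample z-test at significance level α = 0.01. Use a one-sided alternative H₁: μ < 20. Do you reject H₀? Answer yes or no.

reject H₀: no

SE = σ/√n = 15/√12 = 4.3301
z = (x̄−μ₀)/SE = (18.42−20)/4.3301 = -0.3649
p-value (one-sided, H₁ less) = 0.35760
At α=0.01: p ≥ α → fail to reject H₀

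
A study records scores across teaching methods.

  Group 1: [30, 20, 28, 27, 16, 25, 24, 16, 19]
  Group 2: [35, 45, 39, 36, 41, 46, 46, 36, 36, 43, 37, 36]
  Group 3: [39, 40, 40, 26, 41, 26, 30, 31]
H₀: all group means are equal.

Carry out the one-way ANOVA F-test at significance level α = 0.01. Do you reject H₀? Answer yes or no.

Group means [22.78, 39.67, 34.12], grand mean 32.897
SSB = Σnᵢ(x̄ᵢ−x̄)² = 1483.592; SSW = ΣΣ(x−x̄ᵢ)² = 721.097
MSB = 1483.592/2 = 741.7962; MSW = 721.097/26 = 27.7345
F = MSB/MSW = 26.7463
df = (2, 26)
p-value (upper-tail) = 0.00000
At α=0.01: p < α → reject H₀

reject H₀: yes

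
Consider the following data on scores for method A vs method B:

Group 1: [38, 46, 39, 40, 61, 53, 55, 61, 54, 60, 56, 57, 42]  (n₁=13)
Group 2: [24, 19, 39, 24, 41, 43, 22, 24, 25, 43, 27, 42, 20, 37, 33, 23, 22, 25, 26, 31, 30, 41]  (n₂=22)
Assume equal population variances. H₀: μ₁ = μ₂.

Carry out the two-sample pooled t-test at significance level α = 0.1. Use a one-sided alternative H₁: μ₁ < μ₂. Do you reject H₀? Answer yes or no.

x̄₁=50.923, s₁=8.713, n₁=13
x̄₂=30.045, s₂=8.295, n₂=22
s_p² = [12·8.713² + 21·8.295²]/33 = 71.3902
SE = √(s_p²·(1/13+1/22)) = 2.9558
t = (50.923−30.045)/2.9558 = 7.0633
df = 33
p-value (one-sided, H₁ less) = 1.00000
At α=0.1: p ≥ α → fail to reject H₀

reject H₀: no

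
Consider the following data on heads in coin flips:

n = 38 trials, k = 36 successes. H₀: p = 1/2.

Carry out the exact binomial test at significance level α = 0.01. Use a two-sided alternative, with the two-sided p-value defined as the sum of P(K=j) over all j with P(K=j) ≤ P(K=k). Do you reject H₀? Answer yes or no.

Exact binomial: n=38, k=36, p₀=1/2=0.5000
P(X=j) = C(n,j)·p₀^j·(1−p₀)^(n−j); p = Σ P(X=j) over j with P(X=j) ≤ P(X=36)
p-value (two-sided) = 0.00000
At α=0.01: p < α → reject H₀

reject H₀: yes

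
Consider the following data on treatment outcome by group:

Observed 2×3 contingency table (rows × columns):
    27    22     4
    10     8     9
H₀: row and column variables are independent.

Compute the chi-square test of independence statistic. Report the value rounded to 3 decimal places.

test statistic = 8.740

Row totals [53, 27], col totals [37, 30, 13], n=80
χ² = (27−24.51)²/24.51 + (22−19.88)²/19.88 + (4−8.61)²/8.61 + (10−12.49)²/12.49 + (8−10.12)²/10.12 + (9−4.39)²/4.39 = 8.7404
df = 2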